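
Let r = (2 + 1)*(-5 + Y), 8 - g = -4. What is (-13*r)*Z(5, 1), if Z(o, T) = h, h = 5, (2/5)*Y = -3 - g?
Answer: 16575/2 ≈ 8287.5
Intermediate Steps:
g = 12 (g = 8 - 1*(-4) = 8 + 4 = 12)
Y = -75/2 (Y = 5*(-3 - 1*12)/2 = 5*(-3 - 12)/2 = (5/2)*(-15) = -75/2 ≈ -37.500)
r = -255/2 (r = (2 + 1)*(-5 - 75/2) = 3*(-85/2) = -255/2 ≈ -127.50)
Z(o, T) = 5
(-13*r)*Z(5, 1) = -13*(-255/2)*5 = (3315/2)*5 = 16575/2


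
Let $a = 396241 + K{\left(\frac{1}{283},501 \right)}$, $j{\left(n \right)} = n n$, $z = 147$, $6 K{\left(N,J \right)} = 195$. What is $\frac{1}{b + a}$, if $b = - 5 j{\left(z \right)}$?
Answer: $\frac{2}{576457} \approx 3.4695 \cdot 10^{-6}$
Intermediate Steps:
$K{\left(N,J \right)} = \frac{65}{2}$ ($K{\left(N,J \right)} = \frac{1}{6} \cdot 195 = \frac{65}{2}$)
$j{\left(n \right)} = n^{2}$
$a = \frac{792547}{2}$ ($a = 396241 + \frac{65}{2} = \frac{792547}{2} \approx 3.9627 \cdot 10^{5}$)
$b = -108045$ ($b = - 5 \cdot 147^{2} = \left(-5\right) 21609 = -108045$)
$\frac{1}{b + a} = \frac{1}{-108045 + \frac{792547}{2}} = \frac{1}{\frac{576457}{2}} = \frac{2}{576457}$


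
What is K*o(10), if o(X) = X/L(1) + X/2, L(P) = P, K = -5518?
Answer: -82770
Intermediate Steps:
o(X) = 3*X/2 (o(X) = X/1 + X/2 = X*1 + X*(½) = X + X/2 = 3*X/2)
K*o(10) = -8277*10 = -5518*15 = -82770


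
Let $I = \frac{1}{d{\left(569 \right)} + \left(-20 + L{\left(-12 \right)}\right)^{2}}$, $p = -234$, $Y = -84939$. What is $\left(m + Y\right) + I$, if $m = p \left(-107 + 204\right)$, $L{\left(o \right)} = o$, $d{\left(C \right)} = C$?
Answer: $- \frac{171465740}{1593} \approx -1.0764 \cdot 10^{5}$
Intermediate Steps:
$m = -22698$ ($m = - 234 \left(-107 + 204\right) = \left(-234\right) 97 = -22698$)
$I = \frac{1}{1593}$ ($I = \frac{1}{569 + \left(-20 - 12\right)^{2}} = \frac{1}{569 + \left(-32\right)^{2}} = \frac{1}{569 + 1024} = \frac{1}{1593} \approx 0.00062775$)
$\left(m + Y\right) + I = \left(-22698 - 84939\right) + \frac{1}{1593} = -107637 + \frac{1}{1593} = - \frac{171465740}{1593}$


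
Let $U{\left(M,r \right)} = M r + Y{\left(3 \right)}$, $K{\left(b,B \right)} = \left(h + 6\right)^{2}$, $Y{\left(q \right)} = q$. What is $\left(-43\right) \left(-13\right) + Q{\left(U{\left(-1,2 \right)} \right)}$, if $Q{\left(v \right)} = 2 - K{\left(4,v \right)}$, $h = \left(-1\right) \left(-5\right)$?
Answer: $440$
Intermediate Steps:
$h = 5$
$K{\left(b,B \right)} = 121$ ($K{\left(b,B \right)} = \left(5 + 6\right)^{2} = 11^{2} = 121$)
$U{\left(M,r \right)} = 3 + M r$ ($U{\left(M,r \right)} = M r + 3 = 3 + M r$)
$Q{\left(v \right)} = -119$ ($Q{\left(v \right)} = 2 - 121 = -119$)
$\left(-43\right) \left(-13\right) + Q{\left(U{\left(-1,2 \right)} \right)} = \left(-43\right) \left(-13\right) - 119 = 559 - 119 = 440$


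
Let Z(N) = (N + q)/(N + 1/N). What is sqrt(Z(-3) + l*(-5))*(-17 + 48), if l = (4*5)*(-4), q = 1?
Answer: 31*sqrt(10015)/5 ≈ 620.46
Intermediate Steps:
l = -80 (l = 20*(-4) = -80)
Z(N) = (1 + N)/(N + 1/N) (Z(N) = (N + 1)/(N + 1/N) = (1 + N)/(N + 1/N))
sqrt(Z(-3) + l*(-5))*(-17 + 48) = sqrt(-3*(1 - 3)/(1 + (-3)**2) - 80*(-5))*(-17 + 48) = sqrt(-3*(-2)/(1 + 9) + 400)*31 = sqrt(-3*(-2)/10 + 400)*31 = sqrt(-3*1/10*(-2) + 400)*31 = sqrt(3/5 + 400)*31 = sqrt(2003/5)*31 = (sqrt(10015)/5)*31 = 31*sqrt(10015)/5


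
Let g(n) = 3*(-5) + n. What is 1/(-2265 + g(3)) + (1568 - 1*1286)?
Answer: 642113/2277 ≈ 282.00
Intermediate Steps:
g(n) = -15 + n
1/(-2265 + g(3)) + (1568 - 1*1286) = 1/(-2265 + (-15 + 3)) + (1568 - 1*1286) = 1/(-2265 - 12) + (1568 - 1286) = 1/(-2277) + 282 = -1/2277 + 282 = 642113/2277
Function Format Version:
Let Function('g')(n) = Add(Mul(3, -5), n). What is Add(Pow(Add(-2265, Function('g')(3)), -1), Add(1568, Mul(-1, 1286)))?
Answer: Rational(642113, 2277) ≈ 282.00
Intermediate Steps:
Function('g')(n) = Add(-15, n)
Add(Pow(Add(-2265, Function('g')(3)), -1), Add(1568, Mul(-1, 1286))) = Add(Pow(Add(-2265, Add(-15, 3)), -1), Add(1568, Mul(-1, 1286))) = Add(Pow(Add(-2265, -12), -1), Add(1568, -1286)) = Add(Pow(-2277, -1), 282) = Add(Rational(-1, 2277), 282) = Rational(642113, 2277)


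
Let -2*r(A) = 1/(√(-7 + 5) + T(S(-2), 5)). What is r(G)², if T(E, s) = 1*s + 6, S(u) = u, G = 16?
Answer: 1/(4*(11 + I*√2)²) ≈ 0.0019664 - 0.00051412*I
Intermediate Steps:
T(E, s) = 6 + s (T(E, s) = s + 6 = 6 + s)
r(A) = -1/(2*(11 + I*√2)) (r(A) = -1/(2*(√(-7 + 5) + (6 + 5))) = -1/(2*(√(-2) + 11)) = -1/(2*(I*√2 + 11)) = -1/(2*(11 + I*√2)))
r(G)² = (I/(2*(√2 - 11*I)))² = -1/(4*(√2 - 11*I)²)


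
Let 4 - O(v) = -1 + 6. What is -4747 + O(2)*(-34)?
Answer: -4713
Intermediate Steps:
O(v) = -1 (O(v) = 4 - (-1 + 6) = 4 - 1*5 = 4 - 5 = -1)
-4747 + O(2)*(-34) = -4747 - 1*(-34) = -4747 + 34 = -4713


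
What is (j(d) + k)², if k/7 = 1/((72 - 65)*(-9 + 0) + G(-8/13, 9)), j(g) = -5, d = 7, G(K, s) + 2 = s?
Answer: 1681/64 ≈ 26.266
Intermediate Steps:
G(K, s) = -2 + s
k = -⅛ (k = 7/((72 - 65)*(-9 + 0) + (-2 + 9)) = 7/(7*(-9) + 7) = 7/(-63 + 7) = 7/(-56) = 7*(-1/56) = -⅛ ≈ -0.12500)
(j(d) + k)² = (-5 - ⅛)² = (-41/8)² = 1681/64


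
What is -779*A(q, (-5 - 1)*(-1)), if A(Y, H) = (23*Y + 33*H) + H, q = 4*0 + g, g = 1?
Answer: -176833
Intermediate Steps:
q = 1 (q = 4*0 + 1 = 0 + 1 = 1)
A(Y, H) = 23*Y + 34*H
-779*A(q, (-5 - 1)*(-1)) = -779*(23*1 + 34*((-5 - 1)*(-1))) = -779*(23 + 34*(-6*(-1))) = -779*(23 + 34*6) = -779*(23 + 204) = -779*227 = -176833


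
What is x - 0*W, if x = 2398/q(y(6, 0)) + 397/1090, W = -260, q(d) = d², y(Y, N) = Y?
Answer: 328514/4905 ≈ 66.975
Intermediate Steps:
x = 328514/4905 (x = 2398/(6²) + 397/1090 = 2398/36 + 397*(1/1090) = 2398*(1/36) + 397/1090 = 1199/18 + 397/1090 = 328514/4905 ≈ 66.975)
x - 0*W = 328514/4905 - 0*(-260) = 328514/4905 - 1*0 = 328514/4905 + 0 = 328514/4905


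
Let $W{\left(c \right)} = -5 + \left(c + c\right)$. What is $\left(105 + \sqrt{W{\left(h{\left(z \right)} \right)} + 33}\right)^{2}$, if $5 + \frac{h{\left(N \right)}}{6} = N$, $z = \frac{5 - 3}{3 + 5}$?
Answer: $\left(105 + i \sqrt{29}\right)^{2} \approx 10996.0 + 1130.9 i$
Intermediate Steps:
$z = \frac{1}{4}$ ($z = \frac{2}{8} = 2 \cdot \frac{1}{8} = \frac{1}{4} \approx 0.25$)
$h{\left(N \right)} = -30 + 6 N$
$W{\left(c \right)} = -5 + 2 c$
$\left(105 + \sqrt{W{\left(h{\left(z \right)} \right)} + 33}\right)^{2} = \left(105 + \sqrt{\left(-5 + 2 \left(-30 + 6 \cdot \frac{1}{4}\right)\right) + 33}\right)^{2} = \left(105 + \sqrt{\left(-5 + 2 \left(-30 + \frac{3}{2}\right)\right) + 33}\right)^{2} = \left(105 + \sqrt{\left(-5 + 2 \left(- \frac{57}{2}\right)\right) + 33}\right)^{2} = \left(105 + \sqrt{\left(-5 - 57\right) + 33}\right)^{2} = \left(105 + \sqrt{-62 + 33}\right)^{2} = \left(105 + \sqrt{-29}\right)^{2} = \left(105 + i \sqrt{29}\right)^{2}$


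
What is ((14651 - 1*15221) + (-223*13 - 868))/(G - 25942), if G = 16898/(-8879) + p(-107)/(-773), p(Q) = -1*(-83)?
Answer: 29766856379/178065860025 ≈ 0.16717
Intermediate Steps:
p(Q) = 83
G = -13799111/6863467 (G = 16898/(-8879) + 83/(-773) = 16898*(-1/8879) + 83*(-1/773) = -16898/8879 - 83/773 = -13799111/6863467 ≈ -2.0105)
((14651 - 1*15221) + (-223*13 - 868))/(G - 25942) = ((14651 - 1*15221) + (-223*13 - 868))/(-13799111/6863467 - 25942) = ((14651 - 15221) + (-2899 - 868))/(-178065860025/6863467) = (-570 - 3767)*(-6863467/178065860025) = -4337*(-6863467/178065860025) = 29766856379/178065860025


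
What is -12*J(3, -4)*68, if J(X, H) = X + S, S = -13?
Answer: 8160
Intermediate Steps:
J(X, H) = -13 + X (J(X, H) = X - 13 = -13 + X)
-12*J(3, -4)*68 = -12*(-13 + 3)*68 = -12*(-10)*68 = 120*68 = 8160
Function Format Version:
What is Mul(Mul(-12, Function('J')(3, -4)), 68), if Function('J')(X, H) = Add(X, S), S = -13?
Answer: 8160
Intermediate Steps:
Function('J')(X, H) = Add(-13, X) (Function('J')(X, H) = Add(X, -13) = Add(-13, X))
Mul(Mul(-12, Function('J')(3, -4)), 68) = Mul(Mul(-12, Add(-13, 3)), 68) = Mul(Mul(-12, -10), 68) = Mul(120, 68) = 8160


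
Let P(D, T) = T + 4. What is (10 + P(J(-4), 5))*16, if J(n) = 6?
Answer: 304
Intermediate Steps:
P(D, T) = 4 + T
(10 + P(J(-4), 5))*16 = (10 + (4 + 5))*16 = (10 + 9)*16 = 19*16 = 304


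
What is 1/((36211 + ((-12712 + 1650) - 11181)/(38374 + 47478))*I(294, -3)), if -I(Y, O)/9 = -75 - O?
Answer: 1651/38739988746 ≈ 4.2617e-8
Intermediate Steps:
I(Y, O) = 675 + 9*O (I(Y, O) = -9*(-75 - O) = 675 + 9*O)
1/((36211 + ((-12712 + 1650) - 11181)/(38374 + 47478))*I(294, -3)) = 1/((36211 + ((-12712 + 1650) - 11181)/(38374 + 47478))*(675 + 9*(-3))) = 1/((36211 + (-11062 - 11181)/85852)*(675 - 27)) = 1/((36211 - 22243*1/85852)*648) = (1/648)/(36211 - 1711/6604) = (1/648)/(239135733/6604) = (6604/239135733)*(1/648) = 1651/38739988746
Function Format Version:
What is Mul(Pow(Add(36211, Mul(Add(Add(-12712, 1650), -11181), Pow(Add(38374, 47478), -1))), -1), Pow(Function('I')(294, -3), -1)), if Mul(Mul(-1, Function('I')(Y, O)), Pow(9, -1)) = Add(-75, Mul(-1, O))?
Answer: Rational(1651, 38739988746) ≈ 4.2617e-8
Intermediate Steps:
Function('I')(Y, O) = Add(675, Mul(9, O)) (Function('I')(Y, O) = Mul(-9, Add(-75, Mul(-1, O))) = Add(675, Mul(9, O)))
Mul(Pow(Add(36211, Mul(Add(Add(-12712, 1650), -11181), Pow(Add(38374, 47478), -1))), -1), Pow(Function('I')(294, -3), -1)) = Mul(Pow(Add(36211, Mul(Add(Add(-12712, 1650), -11181), Pow(Add(38374, 47478), -1))), -1), Pow(Add(675, Mul(9, -3)), -1)) = Mul(Pow(Add(36211, Mul(Add(-11062, -11181), Pow(85852, -1))), -1), Pow(Add(675, -27), -1)) = Mul(Pow(Add(36211, Mul(-22243, Rational(1, 85852))), -1), Pow(648, -1)) = Mul(Pow(Add(36211, Rational(-1711, 6604)), -1), Rational(1, 648)) = Mul(Pow(Rational(239135733, 6604), -1), Rational(1, 648)) = Mul(Rational(6604, 239135733), Rational(1, 648)) = Rational(1651, 38739988746)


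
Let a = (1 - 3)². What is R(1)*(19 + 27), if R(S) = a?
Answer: 184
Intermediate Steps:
a = 4 (a = (-2)² = 4)
R(S) = 4
R(1)*(19 + 27) = 4*(19 + 27) = 4*46 = 184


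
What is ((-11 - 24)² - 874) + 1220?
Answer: 1571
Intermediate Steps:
((-11 - 24)² - 874) + 1220 = ((-35)² - 874) + 1220 = (1225 - 874) + 1220 = 351 + 1220 = 1571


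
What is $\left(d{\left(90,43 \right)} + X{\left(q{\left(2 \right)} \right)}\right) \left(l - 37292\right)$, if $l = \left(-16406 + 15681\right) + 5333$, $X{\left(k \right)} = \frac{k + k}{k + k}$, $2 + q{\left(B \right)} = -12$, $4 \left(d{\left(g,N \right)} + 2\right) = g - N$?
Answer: $-351353$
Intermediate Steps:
$d{\left(g,N \right)} = -2 - \frac{N}{4} + \frac{g}{4}$ ($d{\left(g,N \right)} = -2 + \frac{g - N}{4} = -2 - \left(- \frac{g}{4} + \frac{N}{4}\right) = -2 - \frac{N}{4} + \frac{g}{4}$)
$q{\left(B \right)} = -14$ ($q{\left(B \right)} = -2 - 12 = -14$)
$X{\left(k \right)} = 1$ ($X{\left(k \right)} = \frac{2 k}{2 k} = 2 k \frac{1}{2 k} = 1$)
$l = 4608$ ($l = -725 + 5333 = 4608$)
$\left(d{\left(90,43 \right)} + X{\left(q{\left(2 \right)} \right)}\right) \left(l - 37292\right) = \left(\left(-2 - \frac{43}{4} + \frac{1}{4} \cdot 90\right) + 1\right) \left(4608 - 37292\right) = \left(\left(-2 - \frac{43}{4} + \frac{45}{2}\right) + 1\right) \left(-32684\right) = \left(\frac{39}{4} + 1\right) \left(-32684\right) = \frac{43}{4} \left(-32684\right) = -351353$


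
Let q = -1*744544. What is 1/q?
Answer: -1/744544 ≈ -1.3431e-6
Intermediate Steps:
q = -744544
1/q = 1/(-744544) = -1/744544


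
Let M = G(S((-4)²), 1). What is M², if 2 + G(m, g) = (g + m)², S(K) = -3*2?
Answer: 529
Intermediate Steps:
S(K) = -6
G(m, g) = -2 + (g + m)²
M = 23 (M = -2 + (1 - 6)² = -2 + (-5)² = -2 + 25 = 23)
M² = 23² = 529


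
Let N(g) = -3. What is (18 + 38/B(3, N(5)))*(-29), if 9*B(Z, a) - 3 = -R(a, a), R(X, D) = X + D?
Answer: -1624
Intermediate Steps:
R(X, D) = D + X
B(Z, a) = 1/3 - 2*a/9 (B(Z, a) = 1/3 + (-(a + a))/9 = 1/3 + (-2*a)/9 = 1/3 - 2*a/9)
(18 + 38/B(3, N(5)))*(-29) = (18 + 38/(1/3 - 2/9*(-3)))*(-29) = (18 + 38/(1/3 + 2/3))*(-29) = (18 + 38/1)*(-29) = (18 + 38*1)*(-29) = (18 + 38)*(-29) = 56*(-29) = -1624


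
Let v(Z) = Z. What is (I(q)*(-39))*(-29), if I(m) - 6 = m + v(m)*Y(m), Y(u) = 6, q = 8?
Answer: 70122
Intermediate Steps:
I(m) = 6 + 7*m (I(m) = 6 + (m + m*6) = 6 + (m + 6*m) = 6 + 7*m)
(I(q)*(-39))*(-29) = ((6 + 7*8)*(-39))*(-29) = ((6 + 56)*(-39))*(-29) = (62*(-39))*(-29) = -2418*(-29) = 70122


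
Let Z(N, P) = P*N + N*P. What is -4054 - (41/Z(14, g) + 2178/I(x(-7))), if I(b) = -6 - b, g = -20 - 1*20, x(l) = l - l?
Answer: -4133879/1120 ≈ -3691.0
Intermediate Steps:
x(l) = 0
g = -40 (g = -20 - 20 = -40)
Z(N, P) = 2*N*P (Z(N, P) = N*P + N*P = 2*N*P)
-4054 - (41/Z(14, g) + 2178/I(x(-7))) = -4054 - (41/((2*14*(-40))) + 2178/(-6 - 1*0)) = -4054 - (41/(-1120) + 2178/(-6 + 0)) = -4054 - (41*(-1/1120) + 2178/(-6)) = -4054 - (-41/1120 + 2178*(-⅙)) = -4054 - (-41/1120 - 363) = -4054 - 1*(-406601/1120) = -4054 + 406601/1120 = -4133879/1120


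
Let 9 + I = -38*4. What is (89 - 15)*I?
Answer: -11914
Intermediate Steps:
I = -161 (I = -9 - 38*4 = -9 - 152 = -161)
(89 - 15)*I = (89 - 15)*(-161) = 74*(-161) = -11914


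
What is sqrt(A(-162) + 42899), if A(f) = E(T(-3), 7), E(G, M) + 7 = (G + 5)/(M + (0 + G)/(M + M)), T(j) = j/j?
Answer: 2*sqrt(11677578)/33 ≈ 207.11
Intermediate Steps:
T(j) = 1
E(G, M) = -7 + (5 + G)/(M + G/(2*M)) (E(G, M) = -7 + (G + 5)/(M + (0 + G)/(M + M)) = -7 + (5 + G)/(M + G/((2*M))) = -7 + (5 + G)/(M + G*(1/(2*M))) = -7 + (5 + G)/(M + G/(2*M)))
A(f) = -203/33 (A(f) = (-14*7**2 - 7*1 + 10*7 + 2*1*7)/(1 + 2*7**2) = (-14*49 - 7 + 70 + 14)/(1 + 2*49) = (-686 - 7 + 70 + 14)/(1 + 98) = -609/99 = (1/99)*(-609) = -203/33)
sqrt(A(-162) + 42899) = sqrt(-203/33 + 42899) = sqrt(1415464/33) = 2*sqrt(11677578)/33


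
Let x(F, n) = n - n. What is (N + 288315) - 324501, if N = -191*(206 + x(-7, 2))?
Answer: -75532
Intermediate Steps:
x(F, n) = 0
N = -39346 (N = -191*(206 + 0) = -191*206 = -39346)
(N + 288315) - 324501 = (-39346 + 288315) - 324501 = 248969 - 324501 = -75532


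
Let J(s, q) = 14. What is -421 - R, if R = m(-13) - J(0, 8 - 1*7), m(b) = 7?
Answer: -414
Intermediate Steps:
R = -7 (R = 7 - 1*14 = 7 - 14 = -7)
-421 - R = -421 - 1*(-7) = -421 + 7 = -414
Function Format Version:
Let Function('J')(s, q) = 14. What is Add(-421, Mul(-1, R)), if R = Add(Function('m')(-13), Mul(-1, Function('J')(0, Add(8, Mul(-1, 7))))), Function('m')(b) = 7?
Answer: -414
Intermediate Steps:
R = -7 (R = Add(7, Mul(-1, 14)) = Add(7, -14) = -7)
Add(-421, Mul(-1, R)) = Add(-421, Mul(-1, -7)) = Add(-421, 7) = -414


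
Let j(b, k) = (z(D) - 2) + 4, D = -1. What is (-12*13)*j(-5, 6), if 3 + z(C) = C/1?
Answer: 312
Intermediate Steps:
z(C) = -3 + C (z(C) = -3 + C/1 = -3 + C*1 = -3 + C)
j(b, k) = -2 (j(b, k) = ((-3 - 1) - 2) + 4 = (-4 - 2) + 4 = -6 + 4 = -2)
(-12*13)*j(-5, 6) = -12*13*(-2) = -156*(-2) = 312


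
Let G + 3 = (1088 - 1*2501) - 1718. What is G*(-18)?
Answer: 56412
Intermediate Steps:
G = -3134 (G = -3 + ((1088 - 1*2501) - 1718) = -3 + ((1088 - 2501) - 1718) = -3 + (-1413 - 1718) = -3 - 3131 = -3134)
G*(-18) = -3134*(-18) = 56412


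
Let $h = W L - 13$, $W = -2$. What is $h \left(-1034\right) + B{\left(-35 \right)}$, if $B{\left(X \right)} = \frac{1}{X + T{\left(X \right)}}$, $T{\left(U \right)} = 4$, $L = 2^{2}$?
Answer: $\frac{673133}{31} \approx 21714.0$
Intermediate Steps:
$L = 4$
$h = -21$ ($h = \left(-2\right) 4 - 13 = -8 - 13 = -21$)
$B{\left(X \right)} = \frac{1}{4 + X}$ ($B{\left(X \right)} = \frac{1}{X + 4} = \frac{1}{4 + X}$)
$h \left(-1034\right) + B{\left(-35 \right)} = \left(-21\right) \left(-1034\right) + \frac{1}{4 - 35} = 21714 + \frac{1}{-31} = 21714 - \frac{1}{31} = \frac{673133}{31}$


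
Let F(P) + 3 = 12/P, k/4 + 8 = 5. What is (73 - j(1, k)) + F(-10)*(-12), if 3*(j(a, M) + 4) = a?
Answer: 1906/15 ≈ 127.07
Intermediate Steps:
k = -12 (k = -32 + 4*5 = -32 + 20 = -12)
j(a, M) = -4 + a/3
F(P) = -3 + 12/P
(73 - j(1, k)) + F(-10)*(-12) = (73 - (-4 + (1/3)*1)) + (-3 + 12/(-10))*(-12) = (73 - (-4 + 1/3)) + (-3 + 12*(-1/10))*(-12) = (73 - 1*(-11/3)) + (-3 - 6/5)*(-12) = (73 + 11/3) - 21/5*(-12) = 230/3 + 252/5 = 1906/15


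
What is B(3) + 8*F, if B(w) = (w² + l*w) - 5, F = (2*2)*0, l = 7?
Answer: 25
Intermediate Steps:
F = 0 (F = 4*0 = 0)
B(w) = -5 + w² + 7*w (B(w) = (w² + 7*w) - 5 = -5 + w² + 7*w)
B(3) + 8*F = (-5 + 3² + 7*3) + 8*0 = (-5 + 9 + 21) + 0 = 25 + 0 = 25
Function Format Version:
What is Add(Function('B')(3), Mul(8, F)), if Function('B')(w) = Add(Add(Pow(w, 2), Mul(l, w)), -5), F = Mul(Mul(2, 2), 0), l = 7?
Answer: 25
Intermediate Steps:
F = 0 (F = Mul(4, 0) = 0)
Function('B')(w) = Add(-5, Pow(w, 2), Mul(7, w)) (Function('B')(w) = Add(Add(Pow(w, 2), Mul(7, w)), -5) = Add(-5, Pow(w, 2), Mul(7, w)))
Add(Function('B')(3), Mul(8, F)) = Add(Add(-5, Pow(3, 2), Mul(7, 3)), Mul(8, 0)) = Add(Add(-5, 9, 21), 0) = Add(25, 0) = 25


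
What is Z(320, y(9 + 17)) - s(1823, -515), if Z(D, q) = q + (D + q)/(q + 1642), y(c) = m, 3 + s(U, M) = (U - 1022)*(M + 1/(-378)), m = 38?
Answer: 115516333/280 ≈ 4.1256e+5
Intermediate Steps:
s(U, M) = -3 + (-1022 + U)*(-1/378 + M) (s(U, M) = -3 + (U - 1022)*(M + 1/(-378)) = -3 + (-1022 + U)*(M - 1/378) = -3 + (-1022 + U)*(-1/378 + M))
y(c) = 38
Z(D, q) = q + (D + q)/(1642 + q)
Z(320, y(9 + 17)) - s(1823, -515) = (320 + 38**2 + 1643*38)/(1642 + 38) - (-8/27 - 1022*(-515) - 1/378*1823 - 515*1823) = (320 + 1444 + 62434)/1680 - (-8/27 + 526330 - 1823/378 - 938845) = (1/1680)*64198 - 1*(-17325845/42) = 32099/840 + 17325845/42 = 115516333/280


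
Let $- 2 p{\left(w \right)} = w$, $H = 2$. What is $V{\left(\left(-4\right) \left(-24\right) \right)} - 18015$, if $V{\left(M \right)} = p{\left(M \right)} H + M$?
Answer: $-18015$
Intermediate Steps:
$p{\left(w \right)} = - \frac{w}{2}$
$V{\left(M \right)} = 0$ ($V{\left(M \right)} = - \frac{M}{2} \cdot 2 + M = - M + M = 0$)
$V{\left(\left(-4\right) \left(-24\right) \right)} - 18015 = 0 - 18015 = -18015$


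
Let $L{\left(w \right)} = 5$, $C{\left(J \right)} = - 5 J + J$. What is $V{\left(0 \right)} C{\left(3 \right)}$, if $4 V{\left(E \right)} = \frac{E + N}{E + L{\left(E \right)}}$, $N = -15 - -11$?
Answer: $\frac{12}{5} \approx 2.4$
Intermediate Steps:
$N = -4$ ($N = -15 + 11 = -4$)
$C{\left(J \right)} = - 4 J$
$V{\left(E \right)} = \frac{-4 + E}{4 \left(5 + E\right)}$ ($V{\left(E \right)} = \frac{\left(E - 4\right) \frac{1}{E + 5}}{4} = \frac{\left(-4 + E\right) \frac{1}{5 + E}}{4} = \frac{\frac{1}{5 + E} \left(-4 + E\right)}{4} = \frac{-4 + E}{4 \left(5 + E\right)}$)
$V{\left(0 \right)} C{\left(3 \right)} = \frac{-4 + 0}{4 \left(5 + 0\right)} \left(\left(-4\right) 3\right) = \frac{1}{4} \cdot \frac{1}{5} \left(-4\right) \left(-12\right) = \left(- \frac{1}{5}\right) \left(-12\right) = \frac{12}{5}$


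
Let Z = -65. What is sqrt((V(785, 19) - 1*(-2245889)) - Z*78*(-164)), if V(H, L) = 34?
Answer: sqrt(1414443) ≈ 1189.3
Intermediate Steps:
sqrt((V(785, 19) - 1*(-2245889)) - Z*78*(-164)) = sqrt((34 - 1*(-2245889)) - (-65*78)*(-164)) = sqrt((34 + 2245889) - (-5070)*(-164)) = sqrt(2245923 - 1*831480) = sqrt(2245923 - 831480) = sqrt(1414443)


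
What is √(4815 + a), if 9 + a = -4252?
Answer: √554 ≈ 23.537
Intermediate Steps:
a = -4261 (a = -9 - 4252 = -4261)
√(4815 + a) = √(4815 - 4261) = √554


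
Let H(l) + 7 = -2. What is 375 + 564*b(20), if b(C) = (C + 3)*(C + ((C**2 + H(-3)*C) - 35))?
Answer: 2659635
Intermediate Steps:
H(l) = -9 (H(l) = -7 - 2 = -9)
b(C) = (3 + C)*(-35 + C**2 - 8*C) (b(C) = (C + 3)*(C + ((C**2 - 9*C) - 35)) = (3 + C)*(C + (-35 + C**2 - 9*C)) = (3 + C)*(-35 + C**2 - 8*C))
375 + 564*b(20) = 375 + 564*(-105 + 20**3 - 59*20 - 5*20**2) = 375 + 564*(-105 + 8000 - 1180 - 5*400) = 375 + 564*(-105 + 8000 - 1180 - 2000) = 375 + 564*4715 = 375 + 2659260 = 2659635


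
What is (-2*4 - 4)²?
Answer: 144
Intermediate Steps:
(-2*4 - 4)² = (-8 - 4)² = (-12)² = 144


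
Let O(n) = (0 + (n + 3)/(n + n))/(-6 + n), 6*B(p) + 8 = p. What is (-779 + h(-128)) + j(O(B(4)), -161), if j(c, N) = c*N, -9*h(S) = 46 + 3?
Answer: -595229/720 ≈ -826.71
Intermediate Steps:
h(S) = -49/9 (h(S) = -(46 + 3)/9 = -⅑*49 = -49/9)
B(p) = -4/3 + p/6
O(n) = (3 + n)/(2*n*(-6 + n)) (O(n) = (0 + (3 + n)/((2*n)))/(-6 + n) = (0 + (3 + n)*(1/(2*n)))/(-6 + n) = (0 + (3 + n)/(2*n))/(-6 + n) = ((3 + n)/(2*n))/(-6 + n) = (3 + n)/(2*n*(-6 + n)))
j(c, N) = N*c
(-779 + h(-128)) + j(O(B(4)), -161) = (-779 - 49/9) - 161*(3 + (-4/3 + (⅙)*4))/(2*(-4/3 + (⅙)*4)*(-6 + (-4/3 + (⅙)*4))) = -7060/9 - 161*(3 + (-4/3 + ⅔))/(2*(-4/3 + ⅔)*(-6 + (-4/3 + ⅔))) = -7060/9 - 161*(3 - ⅔)/(2*(-⅔)*(-6 - ⅔)) = -7060/9 - 161*(-3)*7/(2*2*(-20/3)*3) = -7060/9 - 161*(-3)*(-3)*7/(2*2*20*3) = -7060/9 - 161*21/80 = -7060/9 - 3381/80 = -595229/720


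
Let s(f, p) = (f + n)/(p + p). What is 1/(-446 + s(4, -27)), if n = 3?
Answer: -54/24091 ≈ -0.0022415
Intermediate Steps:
s(f, p) = (3 + f)/(2*p) (s(f, p) = (f + 3)/(p + p) = (3 + f)/((2*p)) = (3 + f)*(1/(2*p)) = (3 + f)/(2*p))
1/(-446 + s(4, -27)) = 1/(-446 + (1/2)*(3 + 4)/(-27)) = 1/(-446 + (1/2)*(-1/27)*7) = 1/(-446 - 7/54) = 1/(-24091/54) = -54/24091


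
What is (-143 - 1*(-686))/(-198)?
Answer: -181/66 ≈ -2.7424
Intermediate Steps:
(-143 - 1*(-686))/(-198) = (-143 + 686)*(-1/198) = 543*(-1/198) = -181/66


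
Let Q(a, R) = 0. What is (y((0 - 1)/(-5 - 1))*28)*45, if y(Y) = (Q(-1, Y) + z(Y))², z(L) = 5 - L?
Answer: 29435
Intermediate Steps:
y(Y) = (5 - Y)² (y(Y) = (0 + (5 - Y))² = (5 - Y)²)
(y((0 - 1)/(-5 - 1))*28)*45 = ((-5 + (0 - 1)/(-5 - 1))²*28)*45 = ((-5 - 1/(-6))²*28)*45 = ((-5 - 1*(-⅙))²*28)*45 = ((-5 + ⅙)²*28)*45 = ((-29/6)²*28)*45 = ((841/36)*28)*45 = (5887/9)*45 = 29435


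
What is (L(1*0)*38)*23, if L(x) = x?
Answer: 0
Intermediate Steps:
(L(1*0)*38)*23 = ((1*0)*38)*23 = (0*38)*23 = 0*23 = 0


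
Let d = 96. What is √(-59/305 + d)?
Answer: √8912405/305 ≈ 9.7881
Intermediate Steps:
√(-59/305 + d) = √(-59/305 + 96) = √(29221/305) = √8912405/305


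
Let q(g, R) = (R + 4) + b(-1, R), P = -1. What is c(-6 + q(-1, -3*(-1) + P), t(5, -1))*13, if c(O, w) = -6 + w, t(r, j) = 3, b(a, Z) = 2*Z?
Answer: -39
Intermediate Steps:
q(g, R) = 4 + 3*R (q(g, R) = (R + 4) + 2*R = (4 + R) + 2*R = 4 + 3*R)
c(-6 + q(-1, -3*(-1) + P), t(5, -1))*13 = (-6 + 3)*13 = -3*13 = -39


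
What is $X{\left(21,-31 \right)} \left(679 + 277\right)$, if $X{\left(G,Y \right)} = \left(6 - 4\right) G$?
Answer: $40152$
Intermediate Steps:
$X{\left(G,Y \right)} = 2 G$
$X{\left(21,-31 \right)} \left(679 + 277\right) = 2 \cdot 21 \left(679 + 277\right) = 42 \cdot 956 = 40152$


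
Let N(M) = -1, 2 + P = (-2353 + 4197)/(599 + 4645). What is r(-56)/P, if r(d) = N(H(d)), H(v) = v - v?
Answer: 1311/2161 ≈ 0.60666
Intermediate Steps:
H(v) = 0
P = -2161/1311 (P = -2 + (-2353 + 4197)/(599 + 4645) = -2 + 1844/5244 = -2 + 1844*(1/5244) = -2 + 461/1311 = -2161/1311 ≈ -1.6484)
r(d) = -1
r(-56)/P = -1/(-2161/1311) = -1*(-1311/2161) = 1311/2161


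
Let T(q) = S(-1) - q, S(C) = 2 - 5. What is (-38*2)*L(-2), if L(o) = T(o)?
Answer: 76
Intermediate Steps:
S(C) = -3
T(q) = -3 - q
L(o) = -3 - o
(-38*2)*L(-2) = (-38*2)*(-3 - 1*(-2)) = -76*(-3 + 2) = -76*(-1) = 76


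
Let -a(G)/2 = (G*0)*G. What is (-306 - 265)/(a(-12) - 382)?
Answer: 571/382 ≈ 1.4948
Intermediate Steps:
a(G) = 0 (a(G) = -2*G*0*G = -0*G = -2*0 = 0)
(-306 - 265)/(a(-12) - 382) = (-306 - 265)/(0 - 382) = -571/(-382) = -571*(-1/382) = 571/382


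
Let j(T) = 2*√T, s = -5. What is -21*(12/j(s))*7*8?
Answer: 7056*I*√5/5 ≈ 3155.5*I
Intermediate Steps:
-21*(12/j(s))*7*8 = -21*(12/((2*√(-5))))*7*8 = -21*(12/((2*(I*√5))))*7*8 = -21*(12/((2*I*√5)))*7*8 = -21*(12*(-I*√5/10))*7*8 = -21*-6*I*√5/5*7*8 = -21*(-42*I*√5/5)*8 = -(-7056)*I*√5/5 = 7056*I*√5/5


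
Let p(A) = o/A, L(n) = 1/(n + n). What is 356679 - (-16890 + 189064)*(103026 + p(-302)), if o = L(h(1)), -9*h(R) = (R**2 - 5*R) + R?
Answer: -5356888378929/302 ≈ -1.7738e+10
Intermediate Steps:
h(R) = -R**2/9 + 4*R/9 (h(R) = -((R**2 - 5*R) + R)/9 = -(R**2 - 4*R)/9 = -R**2/9 + 4*R/9)
L(n) = 1/(2*n)
o = 3/2 (o = 1/(2*(((1/9)*1*(4 - 1*1)))) = 1/(2*(((1/9)*1*(4 - 1)))) = 1/(2*(((1/9)*1*3))) = 1/(2*(1/3)) = (1/2)*3 = 3/2 ≈ 1.5000)
p(A) = 3/(2*A)
356679 - (-16890 + 189064)*(103026 + p(-302)) = 356679 - (-16890 + 189064)*(103026 + (3/2)/(-302)) = 356679 - 172174*(103026 + (3/2)*(-1/302)) = 356679 - 172174*(103026 - 3/604) = 356679 - 172174*62227701/604 = 356679 - 1*5356996095987/302 = 356679 - 5356996095987/302 = -5356888378929/302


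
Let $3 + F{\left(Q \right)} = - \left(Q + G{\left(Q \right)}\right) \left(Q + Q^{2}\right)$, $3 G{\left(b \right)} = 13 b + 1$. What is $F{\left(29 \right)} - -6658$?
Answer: $-128195$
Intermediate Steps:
$G{\left(b \right)} = \frac{1}{3} + \frac{13 b}{3}$ ($G{\left(b \right)} = \frac{13 b + 1}{3} = \frac{1 + 13 b}{3} = \frac{1}{3} + \frac{13 b}{3}$)
$F{\left(Q \right)} = -3 - \left(\frac{1}{3} + \frac{16 Q}{3}\right) \left(Q + Q^{2}\right)$ ($F{\left(Q \right)} = -3 - \left(Q + \left(\frac{1}{3} + \frac{13 Q}{3}\right)\right) \left(Q + Q^{2}\right) = -3 - \left(\frac{1}{3} + \frac{16 Q}{3}\right) \left(Q + Q^{2}\right)$)
$F{\left(29 \right)} - -6658 = \left(-3 - \frac{17 \cdot 29^{2}}{3} - \frac{16 \cdot 29^{3}}{3} - \frac{29}{3}\right) - -6658 = \left(-3 - \frac{14297}{3} - \frac{390224}{3} - \frac{29}{3}\right) + 6658 = -134853 + 6658 = -128195$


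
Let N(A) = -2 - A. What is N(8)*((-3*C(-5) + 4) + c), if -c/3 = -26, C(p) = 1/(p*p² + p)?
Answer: -10663/13 ≈ -820.23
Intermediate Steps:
C(p) = 1/(p + p³) (C(p) = 1/(p³ + p) = 1/(p + p³))
c = 78 (c = -3*(-26) = 78)
N(8)*((-3*C(-5) + 4) + c) = (-2 - 1*8)*((-3/(-5 + (-5)³) + 4) + 78) = (-2 - 8)*((-3/(-5 - 125) + 4) + 78) = -10*((-3/(-130) + 4) + 78) = -10*((-3*(-1/130) + 4) + 78) = -10*((3/130 + 4) + 78) = -10*(523/130 + 78) = -10*10663/130 = -10663/13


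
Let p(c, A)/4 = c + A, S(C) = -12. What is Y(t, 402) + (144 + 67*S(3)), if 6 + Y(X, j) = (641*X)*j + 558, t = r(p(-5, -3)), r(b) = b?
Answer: -8245932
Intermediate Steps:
p(c, A) = 4*A + 4*c (p(c, A) = 4*(c + A) = 4*(A + c) = 4*A + 4*c)
t = -32 (t = 4*(-3) + 4*(-5) = -12 - 20 = -32)
Y(X, j) = 552 + 641*X*j (Y(X, j) = -6 + ((641*X)*j + 558) = -6 + (641*X*j + 558) = -6 + (558 + 641*X*j) = 552 + 641*X*j)
Y(t, 402) + (144 + 67*S(3)) = (552 + 641*(-32)*402) + (144 + 67*(-12)) = (552 - 8245824) + (144 - 804) = -8245272 - 660 = -8245932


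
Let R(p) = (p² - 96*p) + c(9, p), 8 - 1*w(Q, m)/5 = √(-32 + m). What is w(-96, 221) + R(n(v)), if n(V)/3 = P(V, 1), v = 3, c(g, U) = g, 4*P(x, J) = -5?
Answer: 6769/16 - 15*√21 ≈ 354.32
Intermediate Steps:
P(x, J) = -5/4 (P(x, J) = (¼)*(-5) = -5/4)
w(Q, m) = 40 - 5*√(-32 + m)
n(V) = -15/4 (n(V) = 3*(-5/4) = -15/4)
R(p) = 9 + p² - 96*p (R(p) = (p² - 96*p) + 9 = 9 + p² - 96*p)
w(-96, 221) + R(n(v)) = (40 - 5*√(-32 + 221)) + (9 + (-15/4)² - 96*(-15/4)) = (40 - 15*√21) + (9 + 225/16 + 360) = (40 - 15*√21) + 6129/16 = 6769/16 - 15*√21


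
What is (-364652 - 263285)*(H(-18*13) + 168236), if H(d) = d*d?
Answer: -140024927504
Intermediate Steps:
H(d) = d**2
(-364652 - 263285)*(H(-18*13) + 168236) = (-364652 - 263285)*((-18*13)**2 + 168236) = -627937*((-234)**2 + 168236) = -627937*(54756 + 168236) = -627937*222992 = -140024927504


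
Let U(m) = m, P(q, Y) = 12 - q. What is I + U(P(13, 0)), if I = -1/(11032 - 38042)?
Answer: -27009/27010 ≈ -0.99996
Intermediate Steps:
I = 1/27010 (I = -1/(-27010) = -1*(-1/27010) = 1/27010 ≈ 3.7023e-5)
I + U(P(13, 0)) = 1/27010 + (12 - 1*13) = 1/27010 + (12 - 13) = 1/27010 - 1 = -27009/27010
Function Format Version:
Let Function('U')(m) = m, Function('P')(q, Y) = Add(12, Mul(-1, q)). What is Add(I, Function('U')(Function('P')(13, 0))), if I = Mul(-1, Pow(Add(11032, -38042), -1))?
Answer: Rational(-27009, 27010) ≈ -0.99996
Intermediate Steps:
I = Rational(1, 27010) (I = Mul(-1, Pow(-27010, -1)) = Mul(-1, Rational(-1, 27010)) = Rational(1, 27010) ≈ 3.7023e-5)
Add(I, Function('U')(Function('P')(13, 0))) = Add(Rational(1, 27010), Add(12, Mul(-1, 13))) = Add(Rational(1, 27010), Add(12, -13)) = Add(Rational(1, 27010), -1) = Rational(-27009, 27010)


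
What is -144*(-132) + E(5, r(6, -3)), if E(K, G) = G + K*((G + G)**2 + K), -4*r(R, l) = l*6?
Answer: 38885/2 ≈ 19443.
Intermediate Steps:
r(R, l) = -3*l/2 (r(R, l) = -l*6/4 = -3*l/2)
E(K, G) = G + K*(K + 4*G**2) (E(K, G) = G + K*((2*G)**2 + K) = G + K*(4*G**2 + K) = G + K*(K + 4*G**2))
-144*(-132) + E(5, r(6, -3)) = -144*(-132) + (-3/2*(-3) + 5**2 + 4*5*(-3/2*(-3))**2) = 19008 + (9/2 + 25 + 4*5*(9/2)**2) = 19008 + (9/2 + 25 + 4*5*(81/4)) = 19008 + (9/2 + 25 + 405) = 19008 + 869/2 = 38885/2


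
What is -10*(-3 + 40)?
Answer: -370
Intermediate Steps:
-10*(-3 + 40) = -10*37 = -370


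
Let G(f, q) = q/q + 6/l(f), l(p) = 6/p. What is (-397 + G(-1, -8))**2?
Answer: 157609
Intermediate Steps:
G(f, q) = 1 + f (G(f, q) = q/q + 6/((6/f)) = 1 + 6*(f/6) = 1 + f)
(-397 + G(-1, -8))**2 = (-397 + (1 - 1))**2 = (-397 + 0)**2 = (-397)**2 = 157609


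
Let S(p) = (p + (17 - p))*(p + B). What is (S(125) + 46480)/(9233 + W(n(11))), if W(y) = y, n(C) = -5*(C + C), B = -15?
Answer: 48350/9123 ≈ 5.2998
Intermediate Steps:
n(C) = -10*C
S(p) = -255 + 17*p (S(p) = (p + (17 - p))*(p - 15) = 17*(-15 + p) = -255 + 17*p)
(S(125) + 46480)/(9233 + W(n(11))) = ((-255 + 17*125) + 46480)/(9233 - 10*11) = ((-255 + 2125) + 46480)/(9233 - 110) = (1870 + 46480)/9123 = 48350*(1/9123) = 48350/9123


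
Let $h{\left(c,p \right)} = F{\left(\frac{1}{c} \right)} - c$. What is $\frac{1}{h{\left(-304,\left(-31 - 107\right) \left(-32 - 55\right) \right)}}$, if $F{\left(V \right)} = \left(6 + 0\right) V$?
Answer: $\frac{152}{46205} \approx 0.0032897$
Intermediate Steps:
$F{\left(V \right)} = 6 V$
$h{\left(c,p \right)} = - c + \frac{6}{c}$ ($h{\left(c,p \right)} = \frac{6}{c} - c = - c + \frac{6}{c}$)
$\frac{1}{h{\left(-304,\left(-31 - 107\right) \left(-32 - 55\right) \right)}} = \frac{1}{\left(-1\right) \left(-304\right) + \frac{6}{-304}} = \frac{1}{304 + 6 \left(- \frac{1}{304}\right)} = \frac{1}{304 - \frac{3}{152}} = \frac{1}{\frac{46205}{152}} = \frac{152}{46205}$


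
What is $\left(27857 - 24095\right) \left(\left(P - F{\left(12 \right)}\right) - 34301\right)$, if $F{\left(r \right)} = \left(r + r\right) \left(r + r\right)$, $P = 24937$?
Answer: $-37394280$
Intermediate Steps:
$F{\left(r \right)} = 4 r^{2}$ ($F{\left(r \right)} = 2 r 2 r = 4 r^{2}$)
$\left(27857 - 24095\right) \left(\left(P - F{\left(12 \right)}\right) - 34301\right) = \left(27857 - 24095\right) \left(\left(24937 - 4 \cdot 12^{2}\right) - 34301\right) = 3762 \left(\left(24937 - 4 \cdot 144\right) - 34301\right) = 3762 \left(\left(24937 - 576\right) - 34301\right) = 3762 \left(24361 - 34301\right) = 3762 \left(-9940\right) = -37394280$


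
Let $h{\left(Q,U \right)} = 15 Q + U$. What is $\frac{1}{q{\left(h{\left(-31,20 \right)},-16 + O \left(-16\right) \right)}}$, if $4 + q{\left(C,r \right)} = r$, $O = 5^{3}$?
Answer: $- \frac{1}{2020} \approx -0.00049505$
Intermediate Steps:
$O = 125$
$h{\left(Q,U \right)} = U + 15 Q$
$q{\left(C,r \right)} = -4 + r$
$\frac{1}{q{\left(h{\left(-31,20 \right)},-16 + O \left(-16\right) \right)}} = \frac{1}{-4 + \left(-16 + 125 \left(-16\right)\right)} = \frac{1}{-4 - 2016} = \frac{1}{-2020} = - \frac{1}{2020}$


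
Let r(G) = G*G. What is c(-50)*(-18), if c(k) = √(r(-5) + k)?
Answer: -90*I ≈ -90.0*I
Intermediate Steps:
r(G) = G²
c(k) = √(25 + k) (c(k) = √((-5)² + k) = √(25 + k))
c(-50)*(-18) = √(25 - 50)*(-18) = √(-25)*(-18) = (5*I)*(-18) = -90*I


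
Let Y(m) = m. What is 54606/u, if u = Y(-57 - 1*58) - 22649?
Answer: -9101/3794 ≈ -2.3988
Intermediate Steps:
u = -22764 (u = (-57 - 1*58) - 22649 = (-57 - 58) - 22649 = -115 - 22649 = -22764)
54606/u = 54606/(-22764) = 54606*(-1/22764) = -9101/3794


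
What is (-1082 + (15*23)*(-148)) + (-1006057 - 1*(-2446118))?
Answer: 1387919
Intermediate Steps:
(-1082 + (15*23)*(-148)) + (-1006057 - 1*(-2446118)) = (-1082 + 345*(-148)) + (-1006057 + 2446118) = (-1082 - 51060) + 1440061 = -52142 + 1440061 = 1387919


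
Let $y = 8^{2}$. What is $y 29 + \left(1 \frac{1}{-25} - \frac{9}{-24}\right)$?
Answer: $\frac{371267}{200} \approx 1856.3$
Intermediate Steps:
$y = 64$
$y 29 + \left(1 \frac{1}{-25} - \frac{9}{-24}\right) = 64 \cdot 29 + \left(1 \frac{1}{-25} - \frac{9}{-24}\right) = 1856 + \left(1 \left(- \frac{1}{25}\right) - - \frac{3}{8}\right) = 1856 + \left(- \frac{1}{25} + \frac{3}{8}\right) = 1856 + \frac{67}{200} = \frac{371267}{200}$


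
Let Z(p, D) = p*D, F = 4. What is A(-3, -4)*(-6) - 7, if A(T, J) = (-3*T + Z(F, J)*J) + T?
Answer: -427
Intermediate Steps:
Z(p, D) = D*p
A(T, J) = -2*T + 4*J² (A(T, J) = (-3*T + (J*4)*J) + T = (-3*T + (4*J)*J) + T = (-3*T + 4*J²) + T = -2*T + 4*J²)
A(-3, -4)*(-6) - 7 = (-2*(-3) + 4*(-4)²)*(-6) - 7 = (6 + 4*16)*(-6) - 7 = (6 + 64)*(-6) - 7 = 70*(-6) - 7 = -420 - 7 = -427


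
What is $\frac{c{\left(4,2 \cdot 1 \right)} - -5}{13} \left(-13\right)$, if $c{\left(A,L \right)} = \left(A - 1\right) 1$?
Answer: $-8$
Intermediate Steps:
$c{\left(A,L \right)} = -1 + A$ ($c{\left(A,L \right)} = \left(-1 + A\right) 1 = -1 + A$)
$\frac{c{\left(4,2 \cdot 1 \right)} - -5}{13} \left(-13\right) = \frac{\left(-1 + 4\right) - -5}{13} \left(-13\right) = \left(3 + 5\right) \frac{1}{13} \left(-13\right) = 8 \cdot \frac{1}{13} \left(-13\right) = \frac{8}{13} \left(-13\right) = -8$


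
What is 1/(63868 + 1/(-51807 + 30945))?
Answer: 20862/1332414215 ≈ 1.5657e-5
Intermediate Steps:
1/(63868 + 1/(-51807 + 30945)) = 1/(63868 + 1/(-20862)) = 1/(63868 - 1/20862) = 1/(1332414215/20862) = 20862/1332414215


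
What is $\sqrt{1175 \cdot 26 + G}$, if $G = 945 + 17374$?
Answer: $\sqrt{48869} \approx 221.06$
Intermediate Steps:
$G = 18319$
$\sqrt{1175 \cdot 26 + G} = \sqrt{1175 \cdot 26 + 18319} = \sqrt{30550 + 18319} = \sqrt{48869}$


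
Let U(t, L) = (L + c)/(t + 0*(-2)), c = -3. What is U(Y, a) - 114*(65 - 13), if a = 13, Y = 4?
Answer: -11851/2 ≈ -5925.5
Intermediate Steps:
U(t, L) = (-3 + L)/t (U(t, L) = (L - 3)/(t + 0*(-2)) = (-3 + L)/(t + 0) = (-3 + L)/t)
U(Y, a) - 114*(65 - 13) = (-3 + 13)/4 - 114*(65 - 13) = (¼)*10 - 114*52 = 5/2 - 5928 = -11851/2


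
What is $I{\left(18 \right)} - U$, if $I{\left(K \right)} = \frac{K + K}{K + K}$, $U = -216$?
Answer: $217$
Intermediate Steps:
$I{\left(K \right)} = 1$ ($I{\left(K \right)} = \frac{2 K}{2 K} = 2 K \frac{1}{2 K} = 1$)
$I{\left(18 \right)} - U = 1 - -216 = 1 + 216 = 217$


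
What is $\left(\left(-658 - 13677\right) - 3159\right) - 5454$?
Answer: $-22948$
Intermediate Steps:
$\left(\left(-658 - 13677\right) - 3159\right) - 5454 = \left(-14335 - 3159\right) - 5454 = -17494 - 5454 = -22948$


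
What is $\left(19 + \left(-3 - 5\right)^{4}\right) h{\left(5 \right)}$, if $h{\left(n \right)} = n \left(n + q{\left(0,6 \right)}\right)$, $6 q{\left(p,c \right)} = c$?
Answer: $123450$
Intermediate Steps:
$q{\left(p,c \right)} = \frac{c}{6}$
$h{\left(n \right)} = n \left(1 + n\right)$ ($h{\left(n \right)} = n \left(n + \frac{1}{6} \cdot 6\right) = n \left(n + 1\right) = n \left(1 + n\right)$)
$\left(19 + \left(-3 - 5\right)^{4}\right) h{\left(5 \right)} = \left(19 + \left(-3 - 5\right)^{4}\right) 5 \left(1 + 5\right) = \left(19 + \left(-3 - 5\right)^{4}\right) 5 \cdot 6 = \left(19 + \left(-8\right)^{4}\right) 30 = \left(19 + 4096\right) 30 = 4115 \cdot 30 = 123450$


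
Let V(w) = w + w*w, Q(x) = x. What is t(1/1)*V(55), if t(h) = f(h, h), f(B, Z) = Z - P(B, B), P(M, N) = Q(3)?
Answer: -6160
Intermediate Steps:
P(M, N) = 3
f(B, Z) = -3 + Z (f(B, Z) = Z - 1*3 = Z - 3 = -3 + Z)
V(w) = w + w²
t(h) = -3 + h
t(1/1)*V(55) = (-3 + 1/1)*(55*(1 + 55)) = (-3 + 1)*(55*56) = -2*3080 = -6160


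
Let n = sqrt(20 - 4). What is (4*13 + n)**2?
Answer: 3136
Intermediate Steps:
n = 4 (n = sqrt(16) = 4)
(4*13 + n)**2 = (4*13 + 4)**2 = (52 + 4)**2 = 56**2 = 3136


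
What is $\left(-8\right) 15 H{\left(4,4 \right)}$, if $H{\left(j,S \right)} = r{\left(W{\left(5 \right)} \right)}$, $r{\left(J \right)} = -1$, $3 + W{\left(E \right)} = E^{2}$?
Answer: $120$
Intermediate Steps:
$W{\left(E \right)} = -3 + E^{2}$
$H{\left(j,S \right)} = -1$
$\left(-8\right) 15 H{\left(4,4 \right)} = \left(-8\right) 15 \left(-1\right) = \left(-120\right) \left(-1\right) = 120$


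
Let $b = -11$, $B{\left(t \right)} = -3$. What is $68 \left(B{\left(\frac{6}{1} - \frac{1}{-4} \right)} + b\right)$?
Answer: $-952$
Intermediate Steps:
$68 \left(B{\left(\frac{6}{1} - \frac{1}{-4} \right)} + b\right) = 68 \left(-3 - 11\right) = 68 \left(-14\right) = -952$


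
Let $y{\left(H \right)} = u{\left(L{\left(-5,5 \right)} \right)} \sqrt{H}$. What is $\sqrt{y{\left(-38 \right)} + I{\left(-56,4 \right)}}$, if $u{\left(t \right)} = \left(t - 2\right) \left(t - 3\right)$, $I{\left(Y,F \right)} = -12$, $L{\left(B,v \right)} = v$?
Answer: $\sqrt{-12 + 6 i \sqrt{38}} \approx 3.6664 + 5.044 i$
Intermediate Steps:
$u{\left(t \right)} = \left(-3 + t\right) \left(-2 + t\right)$ ($u{\left(t \right)} = \left(-2 + t\right) \left(-3 + t\right) = \left(-3 + t\right) \left(-2 + t\right)$)
$y{\left(H \right)} = 6 \sqrt{H}$ ($y{\left(H \right)} = \left(6 + 5^{2} - 25\right) \sqrt{H} = \left(6 + 25 - 25\right) \sqrt{H} = 6 \sqrt{H}$)
$\sqrt{y{\left(-38 \right)} + I{\left(-56,4 \right)}} = \sqrt{6 \sqrt{-38} - 12} = \sqrt{6 i \sqrt{38} - 12} = \sqrt{-12 + 6 i \sqrt{38}}$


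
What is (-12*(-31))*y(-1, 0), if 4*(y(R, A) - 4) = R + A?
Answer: 1395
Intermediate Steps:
y(R, A) = 4 + A/4 + R/4 (y(R, A) = 4 + (R + A)/4 = 4 + (A + R)/4 = 4 + (A/4 + R/4) = 4 + A/4 + R/4)
(-12*(-31))*y(-1, 0) = (-12*(-31))*(4 + (1/4)*0 + (1/4)*(-1)) = 372*(4 + 0 - 1/4) = 372*(15/4) = 1395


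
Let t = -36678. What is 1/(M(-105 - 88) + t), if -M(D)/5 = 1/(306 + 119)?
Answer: -85/3117631 ≈ -2.7264e-5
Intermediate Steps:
M(D) = -1/85 (M(D) = -5/(306 + 119) = -5/425 = -5*1/425 = -1/85)
1/(M(-105 - 88) + t) = 1/(-1/85 - 36678) = 1/(-3117631/85) = -85/3117631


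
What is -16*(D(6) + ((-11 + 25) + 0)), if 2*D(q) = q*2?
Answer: -320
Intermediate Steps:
D(q) = q (D(q) = (q*2)/2 = (2*q)/2 = q)
-16*(D(6) + ((-11 + 25) + 0)) = -16*(6 + ((-11 + 25) + 0)) = -16*(6 + (14 + 0)) = -16*(6 + 14) = -16*20 = -320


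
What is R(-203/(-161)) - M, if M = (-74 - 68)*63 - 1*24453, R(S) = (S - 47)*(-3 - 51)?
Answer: 824985/23 ≈ 35869.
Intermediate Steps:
R(S) = 2538 - 54*S (R(S) = (-47 + S)*(-54) = 2538 - 54*S)
M = -33399 (M = -142*63 - 24453 = -8946 - 24453 = -33399)
R(-203/(-161)) - M = (2538 - (-10962)/(-161)) - 1*(-33399) = (2538 - (-10962)*(-1)/161) + 33399 = (2538 - 54*29/23) + 33399 = (2538 - 1566/23) + 33399 = 56808/23 + 33399 = 824985/23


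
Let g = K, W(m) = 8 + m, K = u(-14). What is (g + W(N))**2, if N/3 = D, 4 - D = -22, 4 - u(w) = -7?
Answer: 9409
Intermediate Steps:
u(w) = 11 (u(w) = 4 - 1*(-7) = 4 + 7 = 11)
D = 26 (D = 4 - 1*(-22) = 4 + 22 = 26)
K = 11
N = 78 (N = 3*26 = 78)
g = 11
(g + W(N))**2 = (11 + (8 + 78))**2 = (11 + 86)**2 = 97**2 = 9409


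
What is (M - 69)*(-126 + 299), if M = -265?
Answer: -57782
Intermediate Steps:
(M - 69)*(-126 + 299) = (-265 - 69)*(-126 + 299) = -334*173 = -57782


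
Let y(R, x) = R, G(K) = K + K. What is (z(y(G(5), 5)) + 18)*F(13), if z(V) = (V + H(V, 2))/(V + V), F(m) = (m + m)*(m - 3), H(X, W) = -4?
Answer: 4758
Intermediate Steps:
G(K) = 2*K
F(m) = 2*m*(-3 + m) (F(m) = (2*m)*(-3 + m) = 2*m*(-3 + m))
z(V) = (-4 + V)/(2*V) (z(V) = (V - 4)/(V + V) = (-4 + V)/((2*V)) = (-4 + V)*(1/(2*V)) = (-4 + V)/(2*V))
(z(y(G(5), 5)) + 18)*F(13) = ((-4 + 2*5)/(2*((2*5))) + 18)*(2*13*(-3 + 13)) = ((½)*(-4 + 10)/10 + 18)*(2*13*10) = ((½)*(⅒)*6 + 18)*260 = (3/10 + 18)*260 = (183/10)*260 = 4758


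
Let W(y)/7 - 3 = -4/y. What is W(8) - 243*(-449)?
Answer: 218249/2 ≈ 1.0912e+5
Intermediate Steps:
W(y) = 21 - 28/y (W(y) = 21 + 7*(-4/y) = 21 - 28/y)
W(8) - 243*(-449) = (21 - 28/8) - 243*(-449) = (21 - 28*1/8) + 109107 = (21 - 7/2) + 109107 = 35/2 + 109107 = 218249/2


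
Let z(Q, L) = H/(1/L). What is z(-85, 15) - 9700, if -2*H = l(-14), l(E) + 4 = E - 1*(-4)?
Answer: -9595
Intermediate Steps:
l(E) = E (l(E) = -4 + (E - 1*(-4)) = -4 + (E + 4) = -4 + (4 + E) = E)
H = 7 (H = -½*(-14) = 7)
z(Q, L) = 7*L (z(Q, L) = 7/(1/L) = 7*L)
z(-85, 15) - 9700 = 7*15 - 9700 = 105 - 9700 = -9595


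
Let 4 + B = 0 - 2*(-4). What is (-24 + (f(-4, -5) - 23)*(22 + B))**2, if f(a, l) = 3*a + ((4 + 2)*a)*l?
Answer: 4778596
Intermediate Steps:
f(a, l) = 3*a + 6*a*l (f(a, l) = 3*a + (6*a)*l = 3*a + 6*a*l)
B = 4 (B = -4 + (0 - 2*(-4)) = -4 + (0 + 8) = -4 + 8 = 4)
(-24 + (f(-4, -5) - 23)*(22 + B))**2 = (-24 + (3*(-4)*(1 + 2*(-5)) - 23)*(22 + 4))**2 = (-24 + (3*(-4)*(1 - 10) - 23)*26)**2 = (-24 + (3*(-4)*(-9) - 23)*26)**2 = (-24 + (108 - 23)*26)**2 = (-24 + 85*26)**2 = (-24 + 2210)**2 = 2186**2 = 4778596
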